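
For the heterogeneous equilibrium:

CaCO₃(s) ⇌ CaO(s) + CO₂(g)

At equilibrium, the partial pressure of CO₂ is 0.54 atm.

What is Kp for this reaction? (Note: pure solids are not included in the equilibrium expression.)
K_p = 0.54

Solids (CaCO₃, CaO) have activity 1 and are excluded.
Kp = P(CO₂) = 0.54.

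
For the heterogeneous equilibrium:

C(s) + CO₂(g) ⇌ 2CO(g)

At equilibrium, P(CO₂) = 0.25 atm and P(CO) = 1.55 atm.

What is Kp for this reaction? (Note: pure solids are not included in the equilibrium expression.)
K_p = 9.610

Solid C is excluded.
Kp = P(CO)²/P(CO₂) = (1.55)²/0.25 = 2.403/0.25 = 9.610.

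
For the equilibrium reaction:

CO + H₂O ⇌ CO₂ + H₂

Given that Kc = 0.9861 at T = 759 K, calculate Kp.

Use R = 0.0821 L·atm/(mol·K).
K_p = 0.9861

Δn = (moles gaseous products) − (moles gaseous reactants) = 0
T = 759 K; RT = 0.0821 × 759 = 62.3139
Kp = Kc·(RT)^Δn = 0.9861 × (62.3139)^0 = 0.9861 × 1 = 0.9861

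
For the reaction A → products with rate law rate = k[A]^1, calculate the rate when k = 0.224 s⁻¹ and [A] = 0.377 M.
0.08445 M/s

rate = k·[A]^1 = 0.224·(0.377)^1 = 0.224·0.377 = 0.08445 M/s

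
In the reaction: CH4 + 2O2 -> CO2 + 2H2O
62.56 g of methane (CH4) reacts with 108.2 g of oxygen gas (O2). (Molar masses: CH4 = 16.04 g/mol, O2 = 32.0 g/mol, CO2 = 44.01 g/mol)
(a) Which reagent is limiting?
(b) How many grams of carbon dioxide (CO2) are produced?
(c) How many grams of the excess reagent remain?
(a) O2, (b) 74.4 g, (c) 35.44 g

Moles of CH4 = 62.56 g ÷ 16.04 g/mol = 3.90025 mol
Moles of O2 = 108.2 g ÷ 32.0 g/mol = 3.38125 mol
Moles ÷ coefficient: CH4: 3.90025/1 = 3.9, O2: 3.38125/2 = 1.691
(a) O2 has the smaller value, so O2 is the limiting reagent.
(b) Moles of CO2 = 3.38125 mol O2 × (1/2) = 1.69063 mol; mass = 1.69063 mol × 44.01 g/mol = 74.4 g
(c) CH4 consumed = 3.38125 × (1/2) = 1.69063 mol; remaining = 3.90025 − 1.69063 = 2.20962 mol; mass = 2.20962 mol × 16.04 g/mol = 35.44 g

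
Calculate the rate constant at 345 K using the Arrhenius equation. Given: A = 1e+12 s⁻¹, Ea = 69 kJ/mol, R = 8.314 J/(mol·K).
3.57e+01 s⁻¹

k = A·exp(-Ea/(R·T)) = 1e+12·exp(-69000/(8.314·345)) = 1e+12·exp(-24.0558) = 1e+12·3.5702e-11 = 3.57e+01 s⁻¹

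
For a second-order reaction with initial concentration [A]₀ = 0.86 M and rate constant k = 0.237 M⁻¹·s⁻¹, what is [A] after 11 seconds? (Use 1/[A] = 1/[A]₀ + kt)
0.2653 M

1/[A] = 1/[A]₀ + k·t = 1/0.86 + (0.237)·(11) = 1.1628 + 2.6070 = 3.7698
[A] = 1/3.7698 = 0.2653 M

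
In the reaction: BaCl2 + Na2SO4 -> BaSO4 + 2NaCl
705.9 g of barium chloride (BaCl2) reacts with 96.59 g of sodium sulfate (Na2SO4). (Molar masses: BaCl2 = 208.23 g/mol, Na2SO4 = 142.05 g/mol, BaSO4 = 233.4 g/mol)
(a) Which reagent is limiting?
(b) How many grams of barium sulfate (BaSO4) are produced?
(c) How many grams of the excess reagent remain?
(a) Na2SO4, (b) 158.7 g, (c) 564.3 g

Moles of BaCl2 = 705.9 g ÷ 208.23 g/mol = 3.39 mol
Moles of Na2SO4 = 96.59 g ÷ 142.05 g/mol = 0.679972 mol
Moles ÷ coefficient: BaCl2: 3.39/1 = 3.39, Na2SO4: 0.679972/1 = 0.68
(a) Na2SO4 has the smaller value, so Na2SO4 is the limiting reagent.
(b) Moles of BaSO4 = 0.679972 mol Na2SO4 × (1/1) = 0.679972 mol; mass = 0.679972 mol × 233.4 g/mol = 158.7 g
(c) BaCl2 consumed = 0.679972 × (1/1) = 0.679972 mol; remaining = 3.39 − 0.679972 = 2.71003 mol; mass = 2.71003 mol × 208.23 g/mol = 564.3 g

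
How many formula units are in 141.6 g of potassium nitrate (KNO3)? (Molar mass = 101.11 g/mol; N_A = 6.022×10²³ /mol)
Moles = 141.6 g ÷ 101.11 g/mol = 1.40045 mol
Formula units = 1.40045 mol × 6.022×10²³ /mol = 8.434e+23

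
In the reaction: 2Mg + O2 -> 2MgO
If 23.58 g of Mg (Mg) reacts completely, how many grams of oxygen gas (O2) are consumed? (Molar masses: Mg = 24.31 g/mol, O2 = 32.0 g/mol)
Moles of Mg = 23.58 g ÷ 24.31 g/mol = 0.969971 mol
Mole ratio: 1 mol O2 / 2 mol Mg
Moles of O2 = 0.969971 × (1/2) = 0.484986 mol
Mass of O2 = 0.484986 mol × 32.0 g/mol = 15.52 g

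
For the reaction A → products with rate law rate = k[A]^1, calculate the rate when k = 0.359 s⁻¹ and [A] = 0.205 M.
0.07359 M/s

rate = k·[A]^1 = 0.359·(0.205)^1 = 0.359·0.205 = 0.07359 M/s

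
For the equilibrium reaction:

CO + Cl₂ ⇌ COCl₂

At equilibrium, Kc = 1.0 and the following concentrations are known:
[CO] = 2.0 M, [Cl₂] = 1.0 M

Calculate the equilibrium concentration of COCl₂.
[COCl₂] = 2.0000 M

Kc = ([COCl₂]) / ([CO] × [Cl₂]) = 1.0
[COCl₂]^1 = Kc · (reactant terms)/(other product terms) = 1.0 · 2 / 1 = 2
[COCl₂] = 2.0000 M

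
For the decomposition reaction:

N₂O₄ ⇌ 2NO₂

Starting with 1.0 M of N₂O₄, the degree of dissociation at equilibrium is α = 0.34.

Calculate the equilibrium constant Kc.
K_c = 0.7006

x = α·[A]₀ = 0.34 × 1.0 = 0.34 M dissociated.
At eq: [N₂O₄] = 1.0 − 0.34 = 0.66 M; [NO₂] = 2x = 0.68 M.
Kc = [NO₂]²/[N₂O₄] = (0.68)²/0.66 = 0.7006.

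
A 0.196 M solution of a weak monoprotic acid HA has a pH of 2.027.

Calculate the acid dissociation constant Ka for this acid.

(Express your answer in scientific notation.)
K_a = 4.73e-04

[H⁺] = 10^(−pH) = 10^(−2.027) = 9.397e-03 M. For HA ⇌ H⁺ + A⁻, Ka = x²/(C − x) = (9.397e-03)²/(0.196 − 9.397e-03) = 4.73e-04.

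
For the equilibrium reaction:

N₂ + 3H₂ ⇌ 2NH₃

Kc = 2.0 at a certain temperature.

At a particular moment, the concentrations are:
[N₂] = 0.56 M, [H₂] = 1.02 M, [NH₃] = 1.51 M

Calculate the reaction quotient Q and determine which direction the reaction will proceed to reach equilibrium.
Q = 3.837, Q > K, reaction proceeds reverse (toward reactants)

Q = ([NH₃]^2) / ([N₂] × [H₂]^3)
  = ((1.51)^2) / ((0.56)·(1.02)^3) = 2.2801/0.59428 = 3.837
Since Q = 3.837 > Kc = 2.0, the reaction proceeds reverse (toward reactants) to reach equilibrium.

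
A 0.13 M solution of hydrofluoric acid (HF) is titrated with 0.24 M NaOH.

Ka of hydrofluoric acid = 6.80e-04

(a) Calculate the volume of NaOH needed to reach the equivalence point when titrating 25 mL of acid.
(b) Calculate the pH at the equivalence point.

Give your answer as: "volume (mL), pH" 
V = 13.5 mL, pH = 8.05

(a) At equivalence: moles acid = moles base.
moles acid = 0.13 × 0.025 = 0.00325 mol; V_NaOH = 0.00325/0.24 = 0.01354 L = 13.5 mL.
(b) At equivalence, all acid → conjugate base A⁻ at [A⁻] = 0.00325/0.03854 = 0.08432 M.
Kb = Kw/Ka = 1.0e-14/6.80e-04 = 1.471e-11; [OH⁻] = √(Kb·[A⁻]) = 1.114e-06; pOH = 5.95; pH = 14 − pOH = 8.05.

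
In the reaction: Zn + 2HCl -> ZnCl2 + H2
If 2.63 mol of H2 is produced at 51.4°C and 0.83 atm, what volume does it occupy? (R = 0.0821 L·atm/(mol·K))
T = 51.4°C + 273.15 = 324.55 K
V = nRT/P = (2.63 × 0.0821 × 324.55) / 0.83
V = 84.43 L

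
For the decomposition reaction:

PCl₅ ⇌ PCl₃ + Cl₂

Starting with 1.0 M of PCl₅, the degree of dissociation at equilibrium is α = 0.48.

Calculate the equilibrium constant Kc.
K_c = 0.4431

x = α·[A]₀ = 0.48 × 1.0 = 0.48 M dissociated.
At eq: [PCl₅] = 1.0 − 0.48 = 0.52 M; [PCl₃] = [Cl₂] = x = 0.48 M.
Kc = [PCl₃][Cl₂]/[PCl₅] = (0.48)²/0.52 = 0.4431.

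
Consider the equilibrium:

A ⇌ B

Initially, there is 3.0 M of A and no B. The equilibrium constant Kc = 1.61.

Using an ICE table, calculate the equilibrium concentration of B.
[B] = 1.851 M

ICE: [A] = 3.0 − x, [B] = x.
Kc = x/(3.0 − x) = 1.61 ⇒ x = 1.61·3.0/(1 + 1.61) = 4.83/2.61 = 1.851.
[B] = x = 1.851 M.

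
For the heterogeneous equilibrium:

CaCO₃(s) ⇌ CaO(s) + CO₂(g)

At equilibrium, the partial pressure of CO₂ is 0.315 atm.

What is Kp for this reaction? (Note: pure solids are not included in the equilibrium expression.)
K_p = 0.315

Solids (CaCO₃, CaO) have activity 1 and are excluded.
Kp = P(CO₂) = 0.315.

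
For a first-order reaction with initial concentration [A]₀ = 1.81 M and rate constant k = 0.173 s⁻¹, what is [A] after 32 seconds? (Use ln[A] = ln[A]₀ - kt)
0.0071 M

ln[A] = ln[A]₀ - k·t = ln(1.81) - (0.173)·(32) = 0.5933 - 5.5360 = -4.9427
[A] = e^(-4.9427) = 0.0071 M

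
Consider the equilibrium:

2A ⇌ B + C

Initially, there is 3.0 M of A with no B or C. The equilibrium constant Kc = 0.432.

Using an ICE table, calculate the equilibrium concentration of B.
[B] = 0.852 M

ICE: [A] = 3.0 − 2x, [B] = [C] = x.
Kc = x²/(3.0 − 2x)² = 0.432 ⇒ √Kc = x/(3.0 − 2x).
x = √0.432·3.0/(1 + 2√0.432) = 0.65727·3.0/2.3145 = 0.85192.
[B] = x = 0.852 M.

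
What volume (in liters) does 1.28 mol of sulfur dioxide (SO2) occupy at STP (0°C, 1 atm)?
At STP, 1 mol of gas occupies 22.4 L
Volume = 1.28 mol × 22.4 L/mol = 28.67 L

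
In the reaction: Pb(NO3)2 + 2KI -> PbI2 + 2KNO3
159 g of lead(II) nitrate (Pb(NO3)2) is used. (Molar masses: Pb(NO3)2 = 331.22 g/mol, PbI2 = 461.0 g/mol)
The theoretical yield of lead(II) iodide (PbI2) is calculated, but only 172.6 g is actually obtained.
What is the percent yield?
Moles of Pb(NO3)2 = 159 g ÷ 331.22 g/mol = 0.480043 mol
Mole ratio: 1 mol PbI2 / 1 mol Pb(NO3)2
Moles of PbI2 = 0.480043 × (1/1) = 0.480043 mol
Theoretical yield = 0.480043 mol × 461.0 g/mol = 221.3 g
Actual yield = 172.6 g
Percent yield = (172.6 / 221.3) × 100% = 78.0%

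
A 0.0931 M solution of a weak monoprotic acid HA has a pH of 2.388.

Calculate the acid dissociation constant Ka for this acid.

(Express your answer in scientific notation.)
K_a = 1.88e-04

[H⁺] = 10^(−pH) = 10^(−2.388) = 4.093e-03 M. For HA ⇌ H⁺ + A⁻, Ka = x²/(C − x) = (4.093e-03)²/(0.0931 − 4.093e-03) = 1.88e-04.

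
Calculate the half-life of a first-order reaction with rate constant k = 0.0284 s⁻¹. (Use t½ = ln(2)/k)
24.41 s

t½ = ln(2)/k = 0.6931/0.0284 = 24.41 s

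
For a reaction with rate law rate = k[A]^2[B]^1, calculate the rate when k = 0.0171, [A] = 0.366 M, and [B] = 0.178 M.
0.0004077 M/s

rate = k·[A]^2·[B]^1 = 0.0171·(0.366)^2·(0.178)^1 = 0.0171·0.133956·0.178 = 0.0004077 M/s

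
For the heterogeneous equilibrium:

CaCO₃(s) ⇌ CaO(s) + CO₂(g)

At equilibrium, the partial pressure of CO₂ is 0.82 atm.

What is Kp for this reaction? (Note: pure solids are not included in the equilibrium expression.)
K_p = 0.82

Solids (CaCO₃, CaO) have activity 1 and are excluded.
Kp = P(CO₂) = 0.82.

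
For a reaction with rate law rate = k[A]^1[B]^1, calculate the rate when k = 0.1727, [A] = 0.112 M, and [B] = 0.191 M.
0.003694 M/s

rate = k·[A]^1·[B]^1 = 0.1727·(0.112)^1·(0.191)^1 = 0.1727·0.112·0.191 = 0.003694 M/s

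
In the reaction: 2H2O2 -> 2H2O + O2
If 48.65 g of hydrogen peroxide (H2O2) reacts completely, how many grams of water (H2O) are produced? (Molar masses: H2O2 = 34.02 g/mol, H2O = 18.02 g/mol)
Moles of H2O2 = 48.65 g ÷ 34.02 g/mol = 1.43004 mol
Mole ratio: 2 mol H2O / 2 mol H2O2
Moles of H2O = 1.43004 × (2/2) = 1.43004 mol
Mass of H2O = 1.43004 mol × 18.02 g/mol = 25.77 g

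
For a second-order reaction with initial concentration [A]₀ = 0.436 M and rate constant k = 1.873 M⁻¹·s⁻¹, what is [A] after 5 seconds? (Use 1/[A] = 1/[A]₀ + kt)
0.0858 M

1/[A] = 1/[A]₀ + k·t = 1/0.436 + (1.873)·(5) = 2.2936 + 9.3650 = 11.6586
[A] = 1/11.6586 = 0.0858 M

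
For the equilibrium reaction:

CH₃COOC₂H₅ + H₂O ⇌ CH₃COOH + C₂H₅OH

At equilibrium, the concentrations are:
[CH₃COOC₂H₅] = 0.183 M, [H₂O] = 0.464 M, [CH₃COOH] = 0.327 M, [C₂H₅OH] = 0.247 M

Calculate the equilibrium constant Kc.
K_c = 0.9512

Kc = ([CH₃COOH] × [C₂H₅OH]) / ([CH₃COOC₂H₅] × [H₂O])
   = ((0.327)·(0.247)) / ((0.183)·(0.464))
   = 0.080769 / 0.084912 = 0.9512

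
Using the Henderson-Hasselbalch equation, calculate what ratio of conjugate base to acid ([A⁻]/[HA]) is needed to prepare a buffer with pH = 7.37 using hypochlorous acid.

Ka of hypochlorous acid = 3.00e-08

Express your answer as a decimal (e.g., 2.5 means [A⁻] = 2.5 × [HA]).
[A⁻]/[HA] = 0.703

pKa = −log(3.00e-08) = 7.5229. pH = pKa + log([A⁻]/[HA]). 7.37 = 7.5229 + log(ratio). log(ratio) = 7.37 − 7.5229 = -0.1529. ratio = 10^(-0.1529) = 0.703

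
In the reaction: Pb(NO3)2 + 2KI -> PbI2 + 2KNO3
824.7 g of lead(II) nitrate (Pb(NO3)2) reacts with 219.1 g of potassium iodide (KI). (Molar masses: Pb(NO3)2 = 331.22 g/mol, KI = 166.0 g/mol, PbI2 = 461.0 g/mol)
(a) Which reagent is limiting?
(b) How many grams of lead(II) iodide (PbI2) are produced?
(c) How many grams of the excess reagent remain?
(a) KI, (b) 304.2 g, (c) 606.1 g

Moles of Pb(NO3)2 = 824.7 g ÷ 331.22 g/mol = 2.48989 mol
Moles of KI = 219.1 g ÷ 166.0 g/mol = 1.31988 mol
Moles ÷ coefficient: Pb(NO3)2: 2.48989/1 = 2.49, KI: 1.31988/2 = 0.6599
(a) KI has the smaller value, so KI is the limiting reagent.
(b) Moles of PbI2 = 1.31988 mol KI × (1/2) = 0.65994 mol; mass = 0.65994 mol × 461.0 g/mol = 304.2 g
(c) Pb(NO3)2 consumed = 1.31988 × (1/2) = 0.65994 mol; remaining = 2.48989 − 0.65994 = 1.82995 mol; mass = 1.82995 mol × 331.22 g/mol = 606.1 g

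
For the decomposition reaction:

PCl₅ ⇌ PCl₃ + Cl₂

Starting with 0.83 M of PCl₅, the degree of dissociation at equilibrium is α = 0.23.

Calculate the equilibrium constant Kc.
K_c = 0.0570

x = α·[A]₀ = 0.23 × 0.83 = 0.1909 M dissociated.
At eq: [PCl₅] = 0.83 − 0.1909 = 0.6391 M; [PCl₃] = [Cl₂] = x = 0.1909 M.
Kc = [PCl₃][Cl₂]/[PCl₅] = (0.1909)²/0.6391 = 0.05702.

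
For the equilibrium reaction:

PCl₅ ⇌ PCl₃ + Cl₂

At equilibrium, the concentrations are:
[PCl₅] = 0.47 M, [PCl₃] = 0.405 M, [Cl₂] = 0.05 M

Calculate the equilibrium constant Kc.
K_c = 0.0431

Kc = ([PCl₃] × [Cl₂]) / ([PCl₅])
   = ((0.405)·(0.05)) / ((0.47))
   = 0.02025 / 0.47 = 0.0431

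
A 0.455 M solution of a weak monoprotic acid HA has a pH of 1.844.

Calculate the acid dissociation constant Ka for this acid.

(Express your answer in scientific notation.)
K_a = 4.65e-04

[H⁺] = 10^(−pH) = 10^(−1.844) = 1.432e-02 M. For HA ⇌ H⁺ + A⁻, Ka = x²/(C − x) = (1.432e-02)²/(0.455 − 1.432e-02) = 4.65e-04.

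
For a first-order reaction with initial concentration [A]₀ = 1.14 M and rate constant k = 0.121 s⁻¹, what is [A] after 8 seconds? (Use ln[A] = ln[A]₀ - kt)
0.4330 M

ln[A] = ln[A]₀ - k·t = ln(1.14) - (0.121)·(8) = 0.1310 - 0.9680 = -0.8370
[A] = e^(-0.8370) = 0.4330 M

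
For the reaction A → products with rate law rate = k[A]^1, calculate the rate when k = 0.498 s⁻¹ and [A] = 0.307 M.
0.1529 M/s

rate = k·[A]^1 = 0.498·(0.307)^1 = 0.498·0.307 = 0.1529 M/s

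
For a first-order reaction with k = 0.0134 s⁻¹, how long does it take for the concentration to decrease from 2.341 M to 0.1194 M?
222.08 s

From ln[A] = ln[A]₀ - k·t: t = ln([A]₀/[A])/k = ln(2.341/0.1194)/0.0134 = ln(19.6064)/0.0134 = 2.9759/0.0134 = 222.08 s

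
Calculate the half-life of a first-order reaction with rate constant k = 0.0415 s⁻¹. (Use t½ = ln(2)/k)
16.70 s

t½ = ln(2)/k = 0.6931/0.0415 = 16.70 s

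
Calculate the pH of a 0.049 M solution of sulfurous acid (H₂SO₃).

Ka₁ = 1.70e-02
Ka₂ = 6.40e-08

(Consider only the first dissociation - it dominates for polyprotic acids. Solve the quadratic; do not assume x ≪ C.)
pH = 1.67

x² + Ka₁·x − Ka₁·C = 0 with Ka₁ = 1.70e-02, C = 0.049.
x = (−Ka₁ + √(Ka₁² + 4·Ka₁·C))/2 = 2.1587e-02 M, so pH = 1.67.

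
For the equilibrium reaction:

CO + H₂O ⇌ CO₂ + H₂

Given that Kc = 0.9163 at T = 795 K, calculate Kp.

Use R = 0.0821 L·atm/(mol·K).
K_p = 0.9163

Δn = (moles gaseous products) − (moles gaseous reactants) = 0
T = 795 K; RT = 0.0821 × 795 = 65.2695
Kp = Kc·(RT)^Δn = 0.9163 × (65.2695)^0 = 0.9163 × 1 = 0.9163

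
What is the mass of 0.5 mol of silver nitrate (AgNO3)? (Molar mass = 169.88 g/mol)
Mass = 0.5 mol × 169.88 g/mol = 84.94 g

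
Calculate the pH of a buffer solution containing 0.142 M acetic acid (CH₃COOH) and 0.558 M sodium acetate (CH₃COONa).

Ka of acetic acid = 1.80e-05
pH = 5.34

pKa = -log(1.80e-05) = 4.74. pH = pKa + log([A⁻]/[HA]) = 4.74 + log(0.558/0.142)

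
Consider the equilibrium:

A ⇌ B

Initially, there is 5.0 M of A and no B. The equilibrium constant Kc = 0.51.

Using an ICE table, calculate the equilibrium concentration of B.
[B] = 1.689 M

ICE: [A] = 5.0 − x, [B] = x.
Kc = x/(5.0 − x) = 0.51 ⇒ x = 0.51·5.0/(1 + 0.51) = 2.55/1.51 = 1.689.
[B] = x = 1.689 M.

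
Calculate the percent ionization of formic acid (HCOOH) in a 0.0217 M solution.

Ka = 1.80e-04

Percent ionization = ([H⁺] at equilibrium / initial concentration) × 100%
Percent ionization = 8.7%

Let x = [H⁺]. Ka = x²/(C - x) ⇒ x² + (1.80e-04)x - (1.80e-04)(0.0217) = 0. x = 1.8884e-03. Percent = (1.8884e-03/0.0217) × 100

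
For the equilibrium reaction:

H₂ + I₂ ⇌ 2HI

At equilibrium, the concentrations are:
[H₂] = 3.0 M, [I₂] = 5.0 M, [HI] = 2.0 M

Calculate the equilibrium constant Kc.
K_c = 0.2667

Kc = ([HI]^2) / ([H₂] × [I₂])
   = ((2.0)^2) / ((3.0)·(5.0))
   = 4 / 15 = 0.2667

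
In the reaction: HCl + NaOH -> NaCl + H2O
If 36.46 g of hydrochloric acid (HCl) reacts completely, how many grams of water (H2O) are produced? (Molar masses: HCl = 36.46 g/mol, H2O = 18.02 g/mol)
Moles of HCl = 36.46 g ÷ 36.46 g/mol = 1 mol
Mole ratio: 1 mol H2O / 1 mol HCl
Moles of H2O = 1 × (1/1) = 1 mol
Mass of H2O = 1 mol × 18.02 g/mol = 18.02 g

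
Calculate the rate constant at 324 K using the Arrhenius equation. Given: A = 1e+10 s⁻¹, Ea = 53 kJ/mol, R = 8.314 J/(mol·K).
2.85e+01 s⁻¹

k = A·exp(-Ea/(R·T)) = 1e+10·exp(-53000/(8.314·324)) = 1e+10·exp(-19.6753) = 1e+10·2.8519e-09 = 2.85e+01 s⁻¹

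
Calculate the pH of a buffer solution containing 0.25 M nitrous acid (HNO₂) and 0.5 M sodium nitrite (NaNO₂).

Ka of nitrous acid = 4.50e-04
pH = 3.65

pKa = -log(4.50e-04) = 3.35. pH = pKa + log([A⁻]/[HA]) = 3.35 + log(0.5/0.25)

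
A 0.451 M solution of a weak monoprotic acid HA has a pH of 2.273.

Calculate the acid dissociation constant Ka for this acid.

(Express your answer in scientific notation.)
K_a = 6.38e-05

[H⁺] = 10^(−pH) = 10^(−2.273) = 5.333e-03 M. For HA ⇌ H⁺ + A⁻, Ka = x²/(C − x) = (5.333e-03)²/(0.451 − 5.333e-03) = 6.38e-05.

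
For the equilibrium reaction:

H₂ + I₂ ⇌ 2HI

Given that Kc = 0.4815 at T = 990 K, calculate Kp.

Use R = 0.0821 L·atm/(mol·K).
K_p = 0.4815

Δn = (moles gaseous products) − (moles gaseous reactants) = 0
T = 990 K; RT = 0.0821 × 990 = 81.279
Kp = Kc·(RT)^Δn = 0.4815 × (81.279)^0 = 0.4815 × 1 = 0.4815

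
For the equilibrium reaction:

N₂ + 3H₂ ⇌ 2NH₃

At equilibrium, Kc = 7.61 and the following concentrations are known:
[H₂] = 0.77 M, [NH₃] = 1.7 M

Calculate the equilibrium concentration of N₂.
[N₂] = 0.8318 M

Kc = ([NH₃]^2) / ([N₂] × [H₂]^3) = 7.61
[N₂]^1 = (product terms)/(Kc · other reactant terms) = 2.89 / (7.61 · 0.45653) = 0.83184
[N₂] = 0.8318 M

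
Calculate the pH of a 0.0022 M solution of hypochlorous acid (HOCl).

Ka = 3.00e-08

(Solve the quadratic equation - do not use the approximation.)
pH = 5.09

x² + Ka×x - Ka×C = 0. Using quadratic formula: [H⁺] = 8.1091e-06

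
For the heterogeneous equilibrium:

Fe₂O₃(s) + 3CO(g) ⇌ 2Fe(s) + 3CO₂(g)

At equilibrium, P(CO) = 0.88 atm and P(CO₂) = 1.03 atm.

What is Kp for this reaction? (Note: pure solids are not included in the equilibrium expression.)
K_p = 1.603

Solids (Fe₂O₃, Fe) are excluded.
Kp = P(CO₂)³/P(CO)³ = (1.03)³/(0.88)³ = 1.093/0.6815 = 1.603.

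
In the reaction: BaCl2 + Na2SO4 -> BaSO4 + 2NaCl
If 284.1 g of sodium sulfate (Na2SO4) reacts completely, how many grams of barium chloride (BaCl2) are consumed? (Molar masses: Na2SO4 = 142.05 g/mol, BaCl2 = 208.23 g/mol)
Moles of Na2SO4 = 284.1 g ÷ 142.05 g/mol = 2 mol
Mole ratio: 1 mol BaCl2 / 1 mol Na2SO4
Moles of BaCl2 = 2 × (1/1) = 2 mol
Mass of BaCl2 = 2 mol × 208.23 g/mol = 416.5 g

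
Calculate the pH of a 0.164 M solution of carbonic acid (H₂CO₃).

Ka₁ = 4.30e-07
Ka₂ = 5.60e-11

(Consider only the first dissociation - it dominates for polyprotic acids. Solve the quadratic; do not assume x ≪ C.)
pH = 3.58

x² + Ka₁·x − Ka₁·C = 0 with Ka₁ = 4.30e-07, C = 0.164.
x = (−Ka₁ + √(Ka₁² + 4·Ka₁·C))/2 = 2.6534e-04 M, so pH = 3.58.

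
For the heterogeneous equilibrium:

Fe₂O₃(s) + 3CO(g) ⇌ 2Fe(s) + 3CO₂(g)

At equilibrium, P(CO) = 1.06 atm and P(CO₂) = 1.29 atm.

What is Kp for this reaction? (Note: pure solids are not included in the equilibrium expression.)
K_p = 1.802

Solids (Fe₂O₃, Fe) are excluded.
Kp = P(CO₂)³/P(CO)³ = (1.29)³/(1.06)³ = 2.147/1.191 = 1.802.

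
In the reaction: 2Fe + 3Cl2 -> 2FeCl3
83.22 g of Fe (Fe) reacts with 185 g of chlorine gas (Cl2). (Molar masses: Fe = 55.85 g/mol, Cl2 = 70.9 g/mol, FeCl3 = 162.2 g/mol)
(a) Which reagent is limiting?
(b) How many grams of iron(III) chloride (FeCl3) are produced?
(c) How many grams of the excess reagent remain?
(a) Fe, (b) 241.7 g, (c) 26.53 g

Moles of Fe = 83.22 g ÷ 55.85 g/mol = 1.49006 mol
Moles of Cl2 = 185 g ÷ 70.9 g/mol = 2.60931 mol
Moles ÷ coefficient: Fe: 1.49006/2 = 0.745, Cl2: 2.60931/3 = 0.8698
(a) Fe has the smaller value, so Fe is the limiting reagent.
(b) Moles of FeCl3 = 1.49006 mol Fe × (2/2) = 1.49006 mol; mass = 1.49006 mol × 162.2 g/mol = 241.7 g
(c) Cl2 consumed = 1.49006 × (3/2) = 2.23509 mol; remaining = 2.60931 − 2.23509 = 0.374215 mol; mass = 0.374215 mol × 70.9 g/mol = 26.53 g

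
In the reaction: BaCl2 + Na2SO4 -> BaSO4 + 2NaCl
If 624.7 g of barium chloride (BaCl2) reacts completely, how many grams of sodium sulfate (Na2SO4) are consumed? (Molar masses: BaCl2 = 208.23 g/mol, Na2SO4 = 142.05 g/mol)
Moles of BaCl2 = 624.7 g ÷ 208.23 g/mol = 3.00005 mol
Mole ratio: 1 mol Na2SO4 / 1 mol BaCl2
Moles of Na2SO4 = 3.00005 × (1/1) = 3.00005 mol
Mass of Na2SO4 = 3.00005 mol × 142.05 g/mol = 426.2 g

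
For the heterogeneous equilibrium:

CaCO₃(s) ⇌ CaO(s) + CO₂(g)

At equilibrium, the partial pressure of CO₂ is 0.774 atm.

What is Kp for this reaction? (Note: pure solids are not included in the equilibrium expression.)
K_p = 0.774

Solids (CaCO₃, CaO) have activity 1 and are excluded.
Kp = P(CO₂) = 0.774.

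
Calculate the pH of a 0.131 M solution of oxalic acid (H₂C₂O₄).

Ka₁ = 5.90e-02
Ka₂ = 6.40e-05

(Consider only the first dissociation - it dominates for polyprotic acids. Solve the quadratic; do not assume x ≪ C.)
pH = 1.20

x² + Ka₁·x − Ka₁·C = 0 with Ka₁ = 5.90e-02, C = 0.131.
x = (−Ka₁ + √(Ka₁² + 4·Ka₁·C))/2 = 6.3232e-02 M, so pH = 1.20.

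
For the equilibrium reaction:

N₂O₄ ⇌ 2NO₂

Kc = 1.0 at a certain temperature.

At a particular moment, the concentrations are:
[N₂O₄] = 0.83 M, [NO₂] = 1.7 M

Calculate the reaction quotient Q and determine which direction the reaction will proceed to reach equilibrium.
Q = 3.482, Q > K, reaction proceeds reverse (toward reactants)

Q = ([NO₂]^2) / ([N₂O₄])
  = ((1.7)^2) / ((0.83)) = 2.89/0.83 = 3.482
Since Q = 3.482 > Kc = 1.0, the reaction proceeds reverse (toward reactants) to reach equilibrium.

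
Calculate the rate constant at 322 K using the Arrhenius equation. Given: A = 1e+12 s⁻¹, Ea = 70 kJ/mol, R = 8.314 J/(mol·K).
4.41e+00 s⁻¹

k = A·exp(-Ea/(R·T)) = 1e+12·exp(-70000/(8.314·322)) = 1e+12·exp(-26.1476) = 1e+12·4.4079e-12 = 4.41e+00 s⁻¹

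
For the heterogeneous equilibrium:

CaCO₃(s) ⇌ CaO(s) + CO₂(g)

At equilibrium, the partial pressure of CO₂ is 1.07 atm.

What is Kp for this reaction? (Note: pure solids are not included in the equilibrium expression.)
K_p = 1.07

Solids (CaCO₃, CaO) have activity 1 and are excluded.
Kp = P(CO₂) = 1.07.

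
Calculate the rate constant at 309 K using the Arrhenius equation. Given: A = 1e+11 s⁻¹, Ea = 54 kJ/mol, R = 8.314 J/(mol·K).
7.44e+01 s⁻¹

k = A·exp(-Ea/(R·T)) = 1e+11·exp(-54000/(8.314·309)) = 1e+11·exp(-21.0196) = 1e+11·7.4351e-10 = 7.44e+01 s⁻¹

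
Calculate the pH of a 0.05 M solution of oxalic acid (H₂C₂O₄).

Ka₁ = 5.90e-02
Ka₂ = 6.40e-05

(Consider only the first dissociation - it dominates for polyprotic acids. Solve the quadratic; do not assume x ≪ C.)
pH = 1.49

x² + Ka₁·x − Ka₁·C = 0 with Ka₁ = 5.90e-02, C = 0.05.
x = (−Ka₁ + √(Ka₁² + 4·Ka₁·C))/2 = 3.2308e-02 M, so pH = 1.49.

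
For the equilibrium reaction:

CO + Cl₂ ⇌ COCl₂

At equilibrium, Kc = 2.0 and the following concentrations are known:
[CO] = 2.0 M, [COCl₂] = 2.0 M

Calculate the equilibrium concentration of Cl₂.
[Cl₂] = 0.5000 M

Kc = ([COCl₂]) / ([CO] × [Cl₂]) = 2.0
[Cl₂]^1 = (product terms)/(Kc · other reactant terms) = 2 / (2.0 · 2) = 0.5
[Cl₂] = 0.5000 M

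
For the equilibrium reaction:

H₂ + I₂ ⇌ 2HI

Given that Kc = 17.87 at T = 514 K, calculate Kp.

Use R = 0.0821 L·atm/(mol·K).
K_p = 17.8700

Δn = (moles gaseous products) − (moles gaseous reactants) = 0
T = 514 K; RT = 0.0821 × 514 = 42.1994
Kp = Kc·(RT)^Δn = 17.87 × (42.1994)^0 = 17.87 × 1 = 17.8700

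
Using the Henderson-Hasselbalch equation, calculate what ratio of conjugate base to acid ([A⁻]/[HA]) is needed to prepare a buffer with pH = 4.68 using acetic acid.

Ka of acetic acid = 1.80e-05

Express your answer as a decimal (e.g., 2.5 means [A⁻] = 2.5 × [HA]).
[A⁻]/[HA] = 0.862

pKa = −log(1.80e-05) = 4.7447. pH = pKa + log([A⁻]/[HA]). 4.68 = 4.7447 + log(ratio). log(ratio) = 4.68 − 4.7447 = -0.0647. ratio = 10^(-0.0647) = 0.862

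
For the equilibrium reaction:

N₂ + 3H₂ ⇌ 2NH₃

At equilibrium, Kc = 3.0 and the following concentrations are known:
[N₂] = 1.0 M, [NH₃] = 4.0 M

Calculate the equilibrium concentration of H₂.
[H₂] = 1.7472 M

Kc = ([NH₃]^2) / ([N₂] × [H₂]^3) = 3.0
[H₂]^3 = (product terms)/(Kc · other reactant terms) = 16 / (3.0 · 1) = 5.3333
[H₂] = (5.3333)^(1/3) = 1.7472 M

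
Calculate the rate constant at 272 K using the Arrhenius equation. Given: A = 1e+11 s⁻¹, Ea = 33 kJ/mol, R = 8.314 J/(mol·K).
4.60e+04 s⁻¹

k = A·exp(-Ea/(R·T)) = 1e+11·exp(-33000/(8.314·272)) = 1e+11·exp(-14.5927) = 1e+11·4.5971e-07 = 4.60e+04 s⁻¹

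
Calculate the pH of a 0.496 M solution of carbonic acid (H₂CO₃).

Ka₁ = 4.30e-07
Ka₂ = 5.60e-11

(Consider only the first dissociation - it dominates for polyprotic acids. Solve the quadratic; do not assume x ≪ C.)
pH = 3.34

x² + Ka₁·x − Ka₁·C = 0 with Ka₁ = 4.30e-07, C = 0.496.
x = (−Ka₁ + √(Ka₁² + 4·Ka₁·C))/2 = 4.6161e-04 M, so pH = 3.34.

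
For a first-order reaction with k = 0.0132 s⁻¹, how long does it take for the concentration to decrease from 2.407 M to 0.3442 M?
147.34 s

From ln[A] = ln[A]₀ - k·t: t = ln([A]₀/[A])/k = ln(2.407/0.3442)/0.0132 = ln(6.9930)/0.0132 = 1.9449/0.0132 = 147.34 s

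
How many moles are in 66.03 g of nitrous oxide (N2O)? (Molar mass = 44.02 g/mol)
Moles = 66.03 g ÷ 44.02 g/mol = 1.5 mol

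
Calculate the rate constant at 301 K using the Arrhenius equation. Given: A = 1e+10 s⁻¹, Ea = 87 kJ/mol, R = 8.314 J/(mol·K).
7.98e-06 s⁻¹

k = A·exp(-Ea/(R·T)) = 1e+10·exp(-87000/(8.314·301)) = 1e+10·exp(-34.7650) = 1e+10·7.9751e-16 = 7.98e-06 s⁻¹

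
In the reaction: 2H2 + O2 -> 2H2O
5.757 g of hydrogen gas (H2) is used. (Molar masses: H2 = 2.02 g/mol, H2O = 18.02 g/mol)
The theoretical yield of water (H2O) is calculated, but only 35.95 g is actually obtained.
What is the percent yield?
Moles of H2 = 5.757 g ÷ 2.02 g/mol = 2.85 mol
Mole ratio: 2 mol H2O / 2 mol H2
Moles of H2O = 2.85 × (2/2) = 2.85 mol
Theoretical yield = 2.85 mol × 18.02 g/mol = 51.357 g
Actual yield = 35.95 g
Percent yield = (35.95 / 51.357) × 100% = 70.0%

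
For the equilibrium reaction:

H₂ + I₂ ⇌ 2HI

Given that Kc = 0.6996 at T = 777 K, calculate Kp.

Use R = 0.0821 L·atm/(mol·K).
K_p = 0.6996

Δn = (moles gaseous products) − (moles gaseous reactants) = 0
T = 777 K; RT = 0.0821 × 777 = 63.7917
Kp = Kc·(RT)^Δn = 0.6996 × (63.7917)^0 = 0.6996 × 1 = 0.6996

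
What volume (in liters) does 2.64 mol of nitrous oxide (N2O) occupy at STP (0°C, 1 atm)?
At STP, 1 mol of gas occupies 22.4 L
Volume = 2.64 mol × 22.4 L/mol = 59.14 L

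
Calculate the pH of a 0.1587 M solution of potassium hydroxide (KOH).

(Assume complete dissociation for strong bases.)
pH = 13.20

[OH⁻] = 0.1587 M for strong base. pOH = -log[OH⁻] = 0.80, pH = 14 - pOH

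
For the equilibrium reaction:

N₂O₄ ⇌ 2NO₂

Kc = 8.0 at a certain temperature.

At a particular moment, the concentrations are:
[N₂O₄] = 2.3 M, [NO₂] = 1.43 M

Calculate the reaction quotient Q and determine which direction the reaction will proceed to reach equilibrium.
Q = 0.889, Q < K, reaction proceeds forward (toward products)

Q = ([NO₂]^2) / ([N₂O₄])
  = ((1.43)^2) / ((2.3)) = 2.0449/2.3 = 0.8891
Since Q = 0.8891 < Kc = 8.0, the reaction proceeds forward (toward products) to reach equilibrium.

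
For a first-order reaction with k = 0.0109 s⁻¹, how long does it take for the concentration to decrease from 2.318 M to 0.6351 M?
118.78 s

From ln[A] = ln[A]₀ - k·t: t = ln([A]₀/[A])/k = ln(2.318/0.6351)/0.0109 = ln(3.6498)/0.0109 = 1.2947/0.0109 = 118.78 s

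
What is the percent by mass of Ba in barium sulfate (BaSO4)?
Mass of Ba in formula = 137.33 × 1 = 137.33 g/mol
Molar mass = 233.4 g/mol
% Ba = (137.33/233.4) × 100% = 58.84%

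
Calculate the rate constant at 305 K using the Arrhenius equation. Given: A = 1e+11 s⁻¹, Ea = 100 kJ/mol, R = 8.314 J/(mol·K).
7.47e-07 s⁻¹

k = A·exp(-Ea/(R·T)) = 1e+11·exp(-100000/(8.314·305)) = 1e+11·exp(-39.4358) = 1e+11·7.4691e-18 = 7.47e-07 s⁻¹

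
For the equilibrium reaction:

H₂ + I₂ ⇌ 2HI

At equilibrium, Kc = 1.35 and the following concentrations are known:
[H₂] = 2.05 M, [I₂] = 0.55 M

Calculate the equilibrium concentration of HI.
[HI] = 1.2337 M

Kc = ([HI]^2) / ([H₂] × [I₂]) = 1.35
[HI]^2 = Kc · (reactant terms)/(other product terms) = 1.35 · 1.1275 / 1 = 1.5221
[HI] = (1.5221)^(1/2) = 1.2337 M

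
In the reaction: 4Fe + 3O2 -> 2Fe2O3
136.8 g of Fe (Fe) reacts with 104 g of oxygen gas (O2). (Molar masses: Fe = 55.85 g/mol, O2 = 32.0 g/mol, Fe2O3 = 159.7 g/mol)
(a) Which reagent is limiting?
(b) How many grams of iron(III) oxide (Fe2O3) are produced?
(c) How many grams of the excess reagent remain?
(a) Fe, (b) 195.6 g, (c) 45.21 g

Moles of Fe = 136.8 g ÷ 55.85 g/mol = 2.44942 mol
Moles of O2 = 104 g ÷ 32.0 g/mol = 3.25 mol
Moles ÷ coefficient: Fe: 2.44942/4 = 0.6124, O2: 3.25/3 = 1.083
(a) Fe has the smaller value, so Fe is the limiting reagent.
(b) Moles of Fe2O3 = 2.44942 mol Fe × (2/4) = 1.22471 mol; mass = 1.22471 mol × 159.7 g/mol = 195.6 g
(c) O2 consumed = 2.44942 × (3/4) = 1.83706 mol; remaining = 3.25 − 1.83706 = 1.41294 mol; mass = 1.41294 mol × 32.0 g/mol = 45.21 g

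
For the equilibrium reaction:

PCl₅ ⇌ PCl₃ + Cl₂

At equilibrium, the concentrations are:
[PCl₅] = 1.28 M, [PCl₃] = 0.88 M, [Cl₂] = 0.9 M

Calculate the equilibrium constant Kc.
K_c = 0.6188

Kc = ([PCl₃] × [Cl₂]) / ([PCl₅])
   = ((0.88)·(0.9)) / ((1.28))
   = 0.792 / 1.28 = 0.6188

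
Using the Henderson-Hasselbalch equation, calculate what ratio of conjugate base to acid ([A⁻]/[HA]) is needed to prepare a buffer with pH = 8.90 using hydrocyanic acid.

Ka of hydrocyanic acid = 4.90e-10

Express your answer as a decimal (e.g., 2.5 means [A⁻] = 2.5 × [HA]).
[A⁻]/[HA] = 0.389

pKa = −log(4.90e-10) = 9.3098. pH = pKa + log([A⁻]/[HA]). 8.90 = 9.3098 + log(ratio). log(ratio) = 8.90 − 9.3098 = -0.4098. ratio = 10^(-0.4098) = 0.389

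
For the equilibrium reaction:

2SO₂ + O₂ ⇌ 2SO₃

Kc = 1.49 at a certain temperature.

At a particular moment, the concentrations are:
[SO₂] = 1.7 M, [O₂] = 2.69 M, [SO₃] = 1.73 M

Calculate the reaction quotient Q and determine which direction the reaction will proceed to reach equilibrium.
Q = 0.385, Q < K, reaction proceeds forward (toward products)

Q = ([SO₃]^2) / ([SO₂]^2 × [O₂])
  = ((1.73)^2) / ((1.7)^2·(2.69)) = 2.9929/7.7741 = 0.385
Since Q = 0.385 < Kc = 1.49, the reaction proceeds forward (toward products) to reach equilibrium.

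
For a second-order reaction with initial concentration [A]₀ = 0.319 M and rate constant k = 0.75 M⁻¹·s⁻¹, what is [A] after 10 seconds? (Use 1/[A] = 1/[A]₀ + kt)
0.0940 M

1/[A] = 1/[A]₀ + k·t = 1/0.319 + (0.75)·(10) = 3.1348 + 7.5000 = 10.6348
[A] = 1/10.6348 = 0.0940 M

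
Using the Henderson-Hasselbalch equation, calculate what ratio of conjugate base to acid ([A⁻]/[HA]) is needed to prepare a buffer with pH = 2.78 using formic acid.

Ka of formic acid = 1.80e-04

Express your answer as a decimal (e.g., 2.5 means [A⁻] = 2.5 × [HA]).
[A⁻]/[HA] = 0.108

pKa = −log(1.80e-04) = 3.7447. pH = pKa + log([A⁻]/[HA]). 2.78 = 3.7447 + log(ratio). log(ratio) = 2.78 − 3.7447 = -0.9647. ratio = 10^(-0.9647) = 0.108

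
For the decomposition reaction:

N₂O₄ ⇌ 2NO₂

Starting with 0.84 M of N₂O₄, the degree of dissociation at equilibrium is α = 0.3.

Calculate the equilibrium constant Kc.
K_c = 0.4320

x = α·[A]₀ = 0.3 × 0.84 = 0.252 M dissociated.
At eq: [N₂O₄] = 0.84 − 0.252 = 0.588 M; [NO₂] = 2x = 0.504 M.
Kc = [NO₂]²/[N₂O₄] = (0.504)²/0.588 = 0.432.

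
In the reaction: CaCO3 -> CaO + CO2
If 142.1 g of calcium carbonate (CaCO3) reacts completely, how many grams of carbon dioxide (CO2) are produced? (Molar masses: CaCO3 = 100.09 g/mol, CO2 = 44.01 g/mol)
Moles of CaCO3 = 142.1 g ÷ 100.09 g/mol = 1.41972 mol
Mole ratio: 1 mol CO2 / 1 mol CaCO3
Moles of CO2 = 1.41972 × (1/1) = 1.41972 mol
Mass of CO2 = 1.41972 mol × 44.01 g/mol = 62.48 g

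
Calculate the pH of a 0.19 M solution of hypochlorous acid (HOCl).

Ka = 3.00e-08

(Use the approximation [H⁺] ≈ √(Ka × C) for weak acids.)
pH = 4.12

[H⁺] = √(Ka × C) = √(3.00e-08 × 0.19) = 7.5498e-05. pH = -log(7.5498e-05)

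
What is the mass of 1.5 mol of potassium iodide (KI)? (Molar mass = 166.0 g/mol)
Mass = 1.5 mol × 166.0 g/mol = 249 g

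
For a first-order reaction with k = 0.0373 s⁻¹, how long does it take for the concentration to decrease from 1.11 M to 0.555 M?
18.58 s

From ln[A] = ln[A]₀ - k·t: t = ln([A]₀/[A])/k = ln(1.11/0.555)/0.0373 = ln(2.0000)/0.0373 = 0.6931/0.0373 = 18.58 s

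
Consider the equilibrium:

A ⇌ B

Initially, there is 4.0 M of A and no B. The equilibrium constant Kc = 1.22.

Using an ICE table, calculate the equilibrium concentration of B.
[B] = 2.198 M

ICE: [A] = 4.0 − x, [B] = x.
Kc = x/(4.0 − x) = 1.22 ⇒ x = 1.22·4.0/(1 + 1.22) = 4.88/2.22 = 2.198.
[B] = x = 2.198 M.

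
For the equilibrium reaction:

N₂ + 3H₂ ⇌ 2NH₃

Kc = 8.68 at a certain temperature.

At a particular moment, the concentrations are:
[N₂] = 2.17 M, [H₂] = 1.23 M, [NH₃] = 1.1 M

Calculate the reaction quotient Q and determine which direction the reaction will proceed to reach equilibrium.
Q = 0.300, Q < K, reaction proceeds forward (toward products)

Q = ([NH₃]^2) / ([N₂] × [H₂]^3)
  = ((1.1)^2) / ((2.17)·(1.23)^3) = 1.21/4.0381 = 0.2996
Since Q = 0.2996 < Kc = 8.68, the reaction proceeds forward (toward products) to reach equilibrium.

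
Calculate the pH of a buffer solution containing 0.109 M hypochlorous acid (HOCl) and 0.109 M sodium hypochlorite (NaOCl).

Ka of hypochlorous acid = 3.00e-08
pH = 7.52

pKa = -log(3.00e-08) = 7.52. pH = pKa + log([A⁻]/[HA]) = 7.52 + log(0.109/0.109)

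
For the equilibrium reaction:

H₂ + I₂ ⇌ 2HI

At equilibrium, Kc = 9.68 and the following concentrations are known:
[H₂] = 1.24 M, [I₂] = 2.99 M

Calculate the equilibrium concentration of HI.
[HI] = 5.9908 M

Kc = ([HI]^2) / ([H₂] × [I₂]) = 9.68
[HI]^2 = Kc · (reactant terms)/(other product terms) = 9.68 · 3.7076 / 1 = 35.89
[HI] = (35.89)^(1/2) = 5.9908 M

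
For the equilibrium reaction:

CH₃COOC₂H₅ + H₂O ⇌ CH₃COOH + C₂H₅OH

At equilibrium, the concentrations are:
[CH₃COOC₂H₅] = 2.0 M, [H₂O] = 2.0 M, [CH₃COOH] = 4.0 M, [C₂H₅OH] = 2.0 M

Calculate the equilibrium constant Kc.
K_c = 2.0000

Kc = ([CH₃COOH] × [C₂H₅OH]) / ([CH₃COOC₂H₅] × [H₂O])
   = ((4.0)·(2.0)) / ((2.0)·(2.0))
   = 8 / 4 = 2.0000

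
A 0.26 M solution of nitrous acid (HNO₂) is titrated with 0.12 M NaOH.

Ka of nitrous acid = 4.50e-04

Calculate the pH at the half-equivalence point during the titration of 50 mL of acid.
pH = pKa = 3.35

At the half-equivalence point, [HA] = [A⁻], so by Henderson–Hasselbalch pH = pKa + log(1) = pKa.
pKa = −log(4.50e-04) = 3.35.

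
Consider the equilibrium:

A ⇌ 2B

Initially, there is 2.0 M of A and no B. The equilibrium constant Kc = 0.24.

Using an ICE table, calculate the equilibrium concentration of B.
[B] = 0.635 M

ICE: [A] = 2.0 − x, [B] = 2x.
Kc = (2x)²/(2.0 − x) = 0.24 ⇒ 4x² + 0.24x − 0.48 = 0.
x = (−0.24 + √(0.24² + 4·4·0.48))/(2·4) = (−0.24 + √7.7376)/8 = 0.31771.
[B] = 2x = 0.635 M.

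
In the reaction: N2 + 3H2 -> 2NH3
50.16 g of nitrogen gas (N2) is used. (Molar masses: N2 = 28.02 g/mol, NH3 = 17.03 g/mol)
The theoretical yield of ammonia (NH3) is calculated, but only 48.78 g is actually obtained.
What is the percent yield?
Moles of N2 = 50.16 g ÷ 28.02 g/mol = 1.79015 mol
Mole ratio: 2 mol NH3 / 1 mol N2
Moles of NH3 = 1.79015 × (2/1) = 3.5803 mol
Theoretical yield = 3.5803 mol × 17.03 g/mol = 60.973 g
Actual yield = 48.78 g
Percent yield = (48.78 / 60.973) × 100% = 80.0%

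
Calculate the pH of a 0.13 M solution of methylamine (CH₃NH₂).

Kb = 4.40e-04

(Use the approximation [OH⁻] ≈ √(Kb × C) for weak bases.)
pH = 11.88

[OH⁻] = √(Kb × C) = √(4.40e-04 × 0.13) = 7.5631e-03. pOH = 2.12, pH = 14 - pOH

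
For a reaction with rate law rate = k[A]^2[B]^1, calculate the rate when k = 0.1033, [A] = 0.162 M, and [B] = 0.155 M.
0.0004202 M/s

rate = k·[A]^2·[B]^1 = 0.1033·(0.162)^2·(0.155)^1 = 0.1033·0.026244·0.155 = 0.0004202 M/s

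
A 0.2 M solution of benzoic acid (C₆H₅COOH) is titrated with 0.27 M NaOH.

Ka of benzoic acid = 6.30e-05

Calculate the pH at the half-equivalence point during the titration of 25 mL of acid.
pH = pKa = 4.20

At the half-equivalence point, [HA] = [A⁻], so by Henderson–Hasselbalch pH = pKa + log(1) = pKa.
pKa = −log(6.30e-05) = 4.20.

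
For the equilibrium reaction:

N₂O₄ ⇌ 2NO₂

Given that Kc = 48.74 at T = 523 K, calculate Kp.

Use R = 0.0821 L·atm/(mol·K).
K_p = 2.09e+03

Δn = (moles gaseous products) − (moles gaseous reactants) = 1
T = 523 K; RT = 0.0821 × 523 = 42.9383
Kp = Kc·(RT)^Δn = 48.74 × (42.9383)^1 = 48.74 × 42.9383 = 2.09e+03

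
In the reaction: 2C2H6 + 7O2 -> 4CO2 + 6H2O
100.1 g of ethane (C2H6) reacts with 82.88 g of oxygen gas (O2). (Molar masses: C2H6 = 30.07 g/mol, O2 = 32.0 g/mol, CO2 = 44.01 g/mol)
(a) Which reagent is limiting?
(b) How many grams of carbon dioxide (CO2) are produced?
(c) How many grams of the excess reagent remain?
(a) O2, (b) 65.13 g, (c) 77.85 g

Moles of C2H6 = 100.1 g ÷ 30.07 g/mol = 3.3289 mol
Moles of O2 = 82.88 g ÷ 32.0 g/mol = 2.59 mol
Moles ÷ coefficient: C2H6: 3.3289/2 = 1.664, O2: 2.59/7 = 0.37
(a) O2 has the smaller value, so O2 is the limiting reagent.
(b) Moles of CO2 = 2.59 mol O2 × (4/7) = 1.48 mol; mass = 1.48 mol × 44.01 g/mol = 65.13 g
(c) C2H6 consumed = 2.59 × (2/7) = 0.74 mol; remaining = 3.3289 − 0.74 = 2.5889 mol; mass = 2.5889 mol × 30.07 g/mol = 77.85 g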